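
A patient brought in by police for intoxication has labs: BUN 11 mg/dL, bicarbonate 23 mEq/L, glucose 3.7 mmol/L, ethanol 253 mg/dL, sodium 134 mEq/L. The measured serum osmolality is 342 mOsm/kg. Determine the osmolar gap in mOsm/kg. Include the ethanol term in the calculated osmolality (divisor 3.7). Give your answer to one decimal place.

Calculated osmolality = 2·Na + glucose + BUN/2.8 + ethanol/3.7
= 2·134 + 3.7 + 11/2.8 + 253/3.7
= 268 + 3.70 + 3.93 + 68.38
= 344.01 mOsm/kg ≈ 344.0 mOsm/kg
Osmolar gap = measured − calculated = 342 − 344.0 = -2.0 mOsm/kg

-2.0 mOsm/kg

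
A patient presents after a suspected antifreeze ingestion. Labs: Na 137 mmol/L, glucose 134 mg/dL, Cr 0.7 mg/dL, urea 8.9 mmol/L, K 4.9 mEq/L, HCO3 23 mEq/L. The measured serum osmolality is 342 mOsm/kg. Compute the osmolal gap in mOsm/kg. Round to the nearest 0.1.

51.7 mOsm/kg

Calculated osmolality = 2·Na + glucose/18 + urea
= 2·137 + 134/18 + 8.9
= 274 + 7.44 + 8.90
= 290.34 mOsm/kg ≈ 290.3 mOsm/kg
Osmolar gap = measured − calculated = 342 − 290.3 = 51.7 mOsm/kg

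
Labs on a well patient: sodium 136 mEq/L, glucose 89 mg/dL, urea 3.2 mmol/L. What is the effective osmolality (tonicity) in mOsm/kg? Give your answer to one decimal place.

276.9 mOsm/kg

Effective osmolality excludes urea (freely permeant across cell membranes):
2·Na + glucose/18
= 2·136 + 89/18
= 272 + 4.94
= 276.94 mOsm/kg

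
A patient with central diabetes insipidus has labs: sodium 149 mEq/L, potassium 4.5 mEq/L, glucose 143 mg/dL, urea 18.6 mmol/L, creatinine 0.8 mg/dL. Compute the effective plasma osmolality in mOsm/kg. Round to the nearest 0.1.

305.9 mOsm/kg

Effective osmolality excludes urea (freely permeant across cell membranes):
2·Na + glucose/18
= 2·149 + 143/18
= 298 + 7.94
= 305.94 mOsm/kg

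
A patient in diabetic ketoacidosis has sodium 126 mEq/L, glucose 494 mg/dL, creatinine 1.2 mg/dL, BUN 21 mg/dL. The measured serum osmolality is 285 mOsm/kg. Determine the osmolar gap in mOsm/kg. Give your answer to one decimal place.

-1.9 mOsm/kg

Calculated osmolality = 2·Na + glucose/18 + BUN/2.8
= 2·126 + 494/18 + 21/2.8
= 252 + 27.44 + 7.50
= 286.94 mOsm/kg ≈ 286.9 mOsm/kg
Osmolar gap = measured − calculated = 285 − 286.9 = -1.9 mOsm/kg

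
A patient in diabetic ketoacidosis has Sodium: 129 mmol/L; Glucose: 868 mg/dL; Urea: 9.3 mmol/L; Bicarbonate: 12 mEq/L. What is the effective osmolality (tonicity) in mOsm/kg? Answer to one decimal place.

Effective osmolality excludes urea (freely permeant across cell membranes):
2·Na + glucose/18
= 2·129 + 868/18
= 258 + 48.22
= 306.22 mOsm/kg

306.2 mOsm/kg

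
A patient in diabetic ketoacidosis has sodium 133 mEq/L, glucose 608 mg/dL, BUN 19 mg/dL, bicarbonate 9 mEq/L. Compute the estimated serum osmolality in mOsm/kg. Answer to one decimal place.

Calculated osmolality = 2·Na + glucose/18 + BUN/2.8
= 2·133 + 608/18 + 19/2.8
= 266 + 33.78 + 6.79
= 306.57 mOsm/kg

306.6 mOsm/kg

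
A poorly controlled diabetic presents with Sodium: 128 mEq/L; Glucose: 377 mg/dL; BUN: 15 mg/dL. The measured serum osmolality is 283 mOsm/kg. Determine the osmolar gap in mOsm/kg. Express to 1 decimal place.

Calculated osmolality = 2·Na + glucose/18 + BUN/2.8
= 2·128 + 377/18 + 15/2.8
= 256 + 20.94 + 5.36
= 282.3 mOsm/kg ≈ 282.3 mOsm/kg
Osmolar gap = measured − calculated = 283 − 282.3 = 0.7 mOsm/kg

0.7 mOsm/kg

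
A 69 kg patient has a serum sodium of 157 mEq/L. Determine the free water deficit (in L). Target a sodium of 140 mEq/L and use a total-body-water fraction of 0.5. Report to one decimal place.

TBW = 0.5 · 69 = 34.5 L
Free water deficit = TBW · (Na/140 − 1)
= 34.5 · (157/140 − 1)
= 34.5 · 0.1214
= 4.19 L

4.2 L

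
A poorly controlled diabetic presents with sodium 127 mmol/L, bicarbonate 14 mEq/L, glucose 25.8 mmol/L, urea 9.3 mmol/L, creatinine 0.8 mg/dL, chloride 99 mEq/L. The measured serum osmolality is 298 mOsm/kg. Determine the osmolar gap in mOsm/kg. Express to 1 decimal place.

8.9 mOsm/kg

Calculated osmolality = 2·Na + glucose + urea
= 2·127 + 25.8 + 9.3
= 254 + 25.80 + 9.30
= 289.1 mOsm/kg ≈ 289.1 mOsm/kg
Osmolar gap = measured − calculated = 298 − 289.1 = 8.9 mOsm/kg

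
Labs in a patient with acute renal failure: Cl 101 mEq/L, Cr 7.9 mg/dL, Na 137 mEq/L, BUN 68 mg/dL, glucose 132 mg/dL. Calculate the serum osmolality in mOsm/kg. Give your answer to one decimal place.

Calculated osmolality = 2·Na + glucose/18 + BUN/2.8
= 2·137 + 132/18 + 68/2.8
= 274 + 7.33 + 24.29
= 305.62 mOsm/kg

305.6 mOsm/kg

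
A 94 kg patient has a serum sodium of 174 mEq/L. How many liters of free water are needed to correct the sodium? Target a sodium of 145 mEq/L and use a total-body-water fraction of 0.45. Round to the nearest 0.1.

TBW = 0.45 · 94 = 42.3 L
Free water deficit = TBW · (Na/145 − 1)
= 42.3 · (174/145 − 1)
= 42.3 · 0.2
= 8.46 L

8.5 L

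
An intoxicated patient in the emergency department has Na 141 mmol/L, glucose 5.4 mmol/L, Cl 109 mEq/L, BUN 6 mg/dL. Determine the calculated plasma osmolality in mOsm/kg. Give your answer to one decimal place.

289.5 mOsm/kg

Calculated osmolality = 2·Na + glucose + BUN/2.8
= 2·141 + 5.4 + 6/2.8
= 282 + 5.40 + 2.14
= 289.54 mOsm/kg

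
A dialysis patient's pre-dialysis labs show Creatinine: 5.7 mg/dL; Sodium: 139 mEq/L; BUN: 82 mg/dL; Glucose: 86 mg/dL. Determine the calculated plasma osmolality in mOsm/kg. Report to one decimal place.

Calculated osmolality = 2·Na + glucose/18 + BUN/2.8
= 2·139 + 86/18 + 82/2.8
= 278 + 4.78 + 29.29
= 312.07 mOsm/kg

312.1 mOsm/kg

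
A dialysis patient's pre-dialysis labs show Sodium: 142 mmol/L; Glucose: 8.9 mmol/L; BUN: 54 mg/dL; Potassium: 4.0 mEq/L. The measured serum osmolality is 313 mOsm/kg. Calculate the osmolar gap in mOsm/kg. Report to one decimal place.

Calculated osmolality = 2·Na + glucose + BUN/2.8
= 2·142 + 8.9 + 54/2.8
= 284 + 8.90 + 19.29
= 312.19 mOsm/kg ≈ 312.2 mOsm/kg
Osmolar gap = measured − calculated = 313 − 312.2 = 0.8 mOsm/kg

0.8 mOsm/kg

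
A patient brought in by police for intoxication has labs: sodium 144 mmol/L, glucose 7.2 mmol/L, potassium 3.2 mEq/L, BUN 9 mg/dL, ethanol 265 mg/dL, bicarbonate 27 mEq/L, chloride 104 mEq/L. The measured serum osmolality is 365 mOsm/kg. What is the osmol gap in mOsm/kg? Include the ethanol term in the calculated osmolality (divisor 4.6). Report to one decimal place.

9.0 mOsm/kg

Calculated osmolality = 2·Na + glucose + BUN/2.8 + ethanol/4.6
= 2·144 + 7.2 + 9/2.8 + 265/4.6
= 288 + 7.20 + 3.21 + 57.61
= 356.02 mOsm/kg ≈ 356.0 mOsm/kg
Osmolar gap = measured − calculated = 365 − 356.0 = 9.0 mOsm/kg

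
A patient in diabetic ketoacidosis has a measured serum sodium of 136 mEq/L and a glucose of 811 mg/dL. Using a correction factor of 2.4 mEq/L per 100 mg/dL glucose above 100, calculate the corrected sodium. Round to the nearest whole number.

153 mEq/L

Corrected Na = measured Na + 2.4 · (glucose − 100)/100
= 136 + 2.4 · (811 − 100)/100
= 136 + 17.1
= 153.1 mEq/L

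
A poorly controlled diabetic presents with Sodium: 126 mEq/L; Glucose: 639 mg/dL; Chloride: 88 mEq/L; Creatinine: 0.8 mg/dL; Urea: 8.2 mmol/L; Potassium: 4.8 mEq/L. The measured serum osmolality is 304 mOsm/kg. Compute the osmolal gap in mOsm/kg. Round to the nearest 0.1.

8.3 mOsm/kg

Calculated osmolality = 2·Na + glucose/18 + urea
= 2·126 + 639/18 + 8.2
= 252 + 35.50 + 8.20
= 295.7 mOsm/kg ≈ 295.7 mOsm/kg
Osmolar gap = measured − calculated = 304 − 295.7 = 8.3 mOsm/kg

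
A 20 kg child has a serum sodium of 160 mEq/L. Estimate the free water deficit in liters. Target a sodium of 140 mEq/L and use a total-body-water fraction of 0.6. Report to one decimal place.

TBW = 0.6 · 20 = 12 L
Free water deficit = TBW · (Na/140 − 1)
= 12 · (160/140 − 1)
= 12 · 0.1429
= 1.71 L

1.7 L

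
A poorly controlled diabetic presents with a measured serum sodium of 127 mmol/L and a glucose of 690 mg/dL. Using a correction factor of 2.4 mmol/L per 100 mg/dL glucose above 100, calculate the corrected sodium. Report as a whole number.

141 mmol/L

Corrected Na = measured Na + 2.4 · (glucose − 100)/100
= 127 + 2.4 · (690 − 100)/100
= 127 + 14.2
= 141.2 mmol/L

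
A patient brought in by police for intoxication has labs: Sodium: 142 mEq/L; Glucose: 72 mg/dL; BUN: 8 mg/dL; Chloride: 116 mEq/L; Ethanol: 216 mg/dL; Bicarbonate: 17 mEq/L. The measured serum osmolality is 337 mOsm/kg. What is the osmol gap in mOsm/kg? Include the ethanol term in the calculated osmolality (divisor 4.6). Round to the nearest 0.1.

-0.8 mOsm/kg

Calculated osmolality = 2·Na + glucose/18 + BUN/2.8 + ethanol/4.6
= 2·142 + 72/18 + 8/2.8 + 216/4.6
= 284 + 4 + 2.86 + 46.96
= 337.82 mOsm/kg ≈ 337.8 mOsm/kg
Osmolar gap = measured − calculated = 337 − 337.8 = -0.8 mOsm/kg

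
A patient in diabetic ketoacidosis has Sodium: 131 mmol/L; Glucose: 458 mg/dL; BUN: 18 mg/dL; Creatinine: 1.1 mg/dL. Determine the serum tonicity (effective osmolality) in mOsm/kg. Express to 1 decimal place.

Effective osmolality excludes urea (freely permeant across cell membranes):
2·Na + glucose/18
= 2·131 + 458/18
= 262 + 25.44
= 287.44 mOsm/kg

287.4 mOsm/kg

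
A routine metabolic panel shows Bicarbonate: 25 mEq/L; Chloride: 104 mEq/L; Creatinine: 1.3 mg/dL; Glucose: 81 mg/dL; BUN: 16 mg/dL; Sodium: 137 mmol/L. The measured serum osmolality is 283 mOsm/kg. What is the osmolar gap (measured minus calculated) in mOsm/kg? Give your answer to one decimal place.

-1.2 mOsm/kg

Calculated osmolality = 2·Na + glucose/18 + BUN/2.8
= 2·137 + 81/18 + 16/2.8
= 274 + 4.50 + 5.71
= 284.21 mOsm/kg ≈ 284.2 mOsm/kg
Osmolar gap = measured − calculated = 283 − 284.2 = -1.2 mOsm/kg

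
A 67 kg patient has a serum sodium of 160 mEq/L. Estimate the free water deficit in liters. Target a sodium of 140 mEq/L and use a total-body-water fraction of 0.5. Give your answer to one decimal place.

TBW = 0.5 · 67 = 33.5 L
Free water deficit = TBW · (Na/140 − 1)
= 33.5 · (160/140 − 1)
= 33.5 · 0.1429
= 4.79 L

4.8 L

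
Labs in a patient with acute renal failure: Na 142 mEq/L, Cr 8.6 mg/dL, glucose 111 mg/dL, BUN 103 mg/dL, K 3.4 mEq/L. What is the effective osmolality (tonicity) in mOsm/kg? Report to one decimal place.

290.2 mOsm/kg

Effective osmolality excludes urea (freely permeant across cell membranes):
2·Na + glucose/18
= 2·142 + 111/18
= 284 + 6.17
= 290.17 mOsm/kg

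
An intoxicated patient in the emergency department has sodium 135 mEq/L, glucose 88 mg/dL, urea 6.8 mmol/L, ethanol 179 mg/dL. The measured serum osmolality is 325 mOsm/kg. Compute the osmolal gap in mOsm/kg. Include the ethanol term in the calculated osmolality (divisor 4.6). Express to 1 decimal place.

4.4 mOsm/kg

Calculated osmolality = 2·Na + glucose/18 + urea + ethanol/4.6
= 2·135 + 88/18 + 6.8 + 179/4.6
= 270 + 4.89 + 6.80 + 38.91
= 320.6 mOsm/kg ≈ 320.6 mOsm/kg
Osmolar gap = measured − calculated = 325 − 320.6 = 4.4 mOsm/kg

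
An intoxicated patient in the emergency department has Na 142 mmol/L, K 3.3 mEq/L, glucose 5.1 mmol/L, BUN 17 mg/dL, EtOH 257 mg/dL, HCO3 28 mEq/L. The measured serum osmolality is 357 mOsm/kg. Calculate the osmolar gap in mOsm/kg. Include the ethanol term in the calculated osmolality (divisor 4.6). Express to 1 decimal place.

6.0 mOsm/kg

Calculated osmolality = 2·Na + glucose + BUN/2.8 + ethanol/4.6
= 2·142 + 5.1 + 17/2.8 + 257/4.6
= 284 + 5.10 + 6.07 + 55.87
= 351.04 mOsm/kg ≈ 351.0 mOsm/kg
Osmolar gap = measured − calculated = 357 − 351.0 = 6.0 mOsm/kg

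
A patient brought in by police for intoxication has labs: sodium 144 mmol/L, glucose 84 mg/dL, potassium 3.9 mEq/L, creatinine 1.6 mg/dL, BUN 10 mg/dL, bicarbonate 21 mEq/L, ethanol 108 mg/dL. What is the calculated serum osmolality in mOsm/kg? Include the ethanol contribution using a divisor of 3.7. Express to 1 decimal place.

Calculated osmolality = 2·Na + glucose/18 + BUN/2.8 + ethanol/3.7
= 2·144 + 84/18 + 10/2.8 + 108/3.7
= 288 + 4.67 + 3.57 + 29.19
= 325.43 mOsm/kg

325.4 mOsm/kg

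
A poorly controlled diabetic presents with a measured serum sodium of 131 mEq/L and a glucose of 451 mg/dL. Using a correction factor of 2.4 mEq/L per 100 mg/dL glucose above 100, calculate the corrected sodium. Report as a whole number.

Corrected Na = measured Na + 2.4 · (glucose − 100)/100
= 131 + 2.4 · (451 − 100)/100
= 131 + 8.4
= 139.4 mEq/L

139 mEq/L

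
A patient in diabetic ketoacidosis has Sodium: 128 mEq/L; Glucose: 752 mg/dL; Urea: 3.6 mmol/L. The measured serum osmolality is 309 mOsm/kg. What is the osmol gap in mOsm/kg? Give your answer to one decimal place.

7.6 mOsm/kg

Calculated osmolality = 2·Na + glucose/18 + urea
= 2·128 + 752/18 + 3.6
= 256 + 41.78 + 3.60
= 301.38 mOsm/kg ≈ 301.4 mOsm/kg
Osmolar gap = measured − calculated = 309 − 301.4 = 7.6 mOsm/kg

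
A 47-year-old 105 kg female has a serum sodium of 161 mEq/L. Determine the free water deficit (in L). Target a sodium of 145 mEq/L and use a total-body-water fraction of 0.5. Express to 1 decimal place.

5.8 L

TBW = 0.5 · 105 = 52.5 L
Free water deficit = TBW · (Na/145 − 1)
= 52.5 · (161/145 − 1)
= 52.5 · 0.1103
= 5.79 L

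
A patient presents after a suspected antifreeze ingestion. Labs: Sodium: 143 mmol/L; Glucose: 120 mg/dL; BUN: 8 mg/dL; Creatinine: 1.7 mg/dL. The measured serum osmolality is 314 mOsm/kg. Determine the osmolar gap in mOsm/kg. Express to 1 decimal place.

18.5 mOsm/kg

Calculated osmolality = 2·Na + glucose/18 + BUN/2.8
= 2·143 + 120/18 + 8/2.8
= 286 + 6.67 + 2.86
= 295.53 mOsm/kg ≈ 295.5 mOsm/kg
Osmolar gap = measured − calculated = 314 − 295.5 = 18.5 mOsm/kg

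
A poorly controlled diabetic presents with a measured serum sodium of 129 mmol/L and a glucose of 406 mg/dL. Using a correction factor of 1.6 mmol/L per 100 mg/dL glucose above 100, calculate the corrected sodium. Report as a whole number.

Corrected Na = measured Na + 1.6 · (glucose − 100)/100
= 129 + 1.6 · (406 − 100)/100
= 129 + 4.9
= 133.9 mmol/L

134 mmol/L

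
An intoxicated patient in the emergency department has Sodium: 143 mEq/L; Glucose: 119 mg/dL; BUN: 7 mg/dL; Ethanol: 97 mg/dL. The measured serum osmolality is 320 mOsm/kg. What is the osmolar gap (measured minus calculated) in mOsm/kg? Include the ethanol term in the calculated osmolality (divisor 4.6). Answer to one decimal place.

3.8 mOsm/kg

Calculated osmolality = 2·Na + glucose/18 + BUN/2.8 + ethanol/4.6
= 2·143 + 119/18 + 7/2.8 + 97/4.6
= 286 + 6.61 + 2.50 + 21.09
= 316.2 mOsm/kg ≈ 316.2 mOsm/kg
Osmolar gap = measured − calculated = 320 − 316.2 = 3.8 mOsm/kg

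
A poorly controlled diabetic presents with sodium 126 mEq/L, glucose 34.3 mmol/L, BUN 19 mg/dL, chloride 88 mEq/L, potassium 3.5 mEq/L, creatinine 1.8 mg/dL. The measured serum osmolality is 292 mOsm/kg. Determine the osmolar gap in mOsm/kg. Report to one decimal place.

-1.1 mOsm/kg

Calculated osmolality = 2·Na + glucose + BUN/2.8
= 2·126 + 34.3 + 19/2.8
= 252 + 34.30 + 6.79
= 293.09 mOsm/kg ≈ 293.1 mOsm/kg
Osmolar gap = measured − calculated = 292 − 293.1 = -1.1 mOsm/kg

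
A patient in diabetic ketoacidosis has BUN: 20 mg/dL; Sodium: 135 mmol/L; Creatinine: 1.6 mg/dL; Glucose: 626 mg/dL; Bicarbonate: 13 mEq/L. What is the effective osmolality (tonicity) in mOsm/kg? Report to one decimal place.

Effective osmolality excludes urea (freely permeant across cell membranes):
2·Na + glucose/18
= 2·135 + 626/18
= 270 + 34.78
= 304.78 mOsm/kg

304.8 mOsm/kg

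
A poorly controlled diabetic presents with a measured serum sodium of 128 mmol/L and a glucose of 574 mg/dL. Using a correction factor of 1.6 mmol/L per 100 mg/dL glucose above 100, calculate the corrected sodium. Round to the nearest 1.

136 mmol/L

Corrected Na = measured Na + 1.6 · (glucose − 100)/100
= 128 + 1.6 · (574 − 100)/100
= 128 + 7.6
= 135.6 mmol/L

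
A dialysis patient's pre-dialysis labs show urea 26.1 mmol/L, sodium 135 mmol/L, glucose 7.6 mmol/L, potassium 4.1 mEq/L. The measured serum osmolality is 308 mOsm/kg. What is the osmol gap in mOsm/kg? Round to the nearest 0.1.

Calculated osmolality = 2·Na + glucose + urea
= 2·135 + 7.6 + 26.1
= 270 + 7.60 + 26.10
= 303.7 mOsm/kg ≈ 303.7 mOsm/kg
Osmolar gap = measured − calculated = 308 − 303.7 = 4.3 mOsm/kg

4.3 mOsm/kg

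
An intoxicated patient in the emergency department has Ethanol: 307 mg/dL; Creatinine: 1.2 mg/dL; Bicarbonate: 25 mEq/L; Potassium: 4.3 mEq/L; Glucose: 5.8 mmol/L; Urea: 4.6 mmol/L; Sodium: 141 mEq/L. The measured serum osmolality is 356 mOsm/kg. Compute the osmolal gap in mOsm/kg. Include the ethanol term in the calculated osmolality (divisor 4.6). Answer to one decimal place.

Calculated osmolality = 2·Na + glucose + urea + ethanol/4.6
= 2·141 + 5.8 + 4.6 + 307/4.6
= 282 + 5.80 + 4.60 + 66.74
= 359.14 mOsm/kg ≈ 359.1 mOsm/kg
Osmolar gap = measured − calculated = 356 − 359.1 = -3.1 mOsm/kg

-3.1 mOsm/kg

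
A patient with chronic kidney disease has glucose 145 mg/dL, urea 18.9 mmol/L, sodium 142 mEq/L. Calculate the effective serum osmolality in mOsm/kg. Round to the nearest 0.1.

292.1 mOsm/kg

Effective osmolality excludes urea (freely permeant across cell membranes):
2·Na + glucose/18
= 2·142 + 145/18
= 284 + 8.06
= 292.06 mOsm/kg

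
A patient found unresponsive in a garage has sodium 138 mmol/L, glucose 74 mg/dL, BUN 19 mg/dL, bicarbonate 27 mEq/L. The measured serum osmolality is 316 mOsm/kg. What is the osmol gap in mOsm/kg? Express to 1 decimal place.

29.1 mOsm/kg

Calculated osmolality = 2·Na + glucose/18 + BUN/2.8
= 2·138 + 74/18 + 19/2.8
= 276 + 4.11 + 6.79
= 286.9 mOsm/kg ≈ 286.9 mOsm/kg
Osmolar gap = measured − calculated = 316 − 286.9 = 29.1 mOsm/kg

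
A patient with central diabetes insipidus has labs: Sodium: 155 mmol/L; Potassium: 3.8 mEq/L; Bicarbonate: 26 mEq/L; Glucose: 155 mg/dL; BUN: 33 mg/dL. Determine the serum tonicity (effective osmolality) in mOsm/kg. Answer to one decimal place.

318.6 mOsm/kg

Effective osmolality excludes urea (freely permeant across cell membranes):
2·Na + glucose/18
= 2·155 + 155/18
= 310 + 8.61
= 318.61 mOsm/kg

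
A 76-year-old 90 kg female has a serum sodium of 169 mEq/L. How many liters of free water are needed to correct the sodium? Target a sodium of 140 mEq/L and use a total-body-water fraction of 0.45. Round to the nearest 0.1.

8.4 L

TBW = 0.45 · 90 = 40.5 L
Free water deficit = TBW · (Na/140 − 1)
= 40.5 · (169/140 − 1)
= 40.5 · 0.2071
= 8.39 L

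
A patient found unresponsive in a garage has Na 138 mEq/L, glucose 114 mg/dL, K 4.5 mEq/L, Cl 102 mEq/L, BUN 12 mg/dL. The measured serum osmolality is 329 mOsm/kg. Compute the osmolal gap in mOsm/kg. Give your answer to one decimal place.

Calculated osmolality = 2·Na + glucose/18 + BUN/2.8
= 2·138 + 114/18 + 12/2.8
= 276 + 6.33 + 4.29
= 286.62 mOsm/kg ≈ 286.6 mOsm/kg
Osmolar gap = measured − calculated = 329 − 286.6 = 42.4 mOsm/kg

42.4 mOsm/kg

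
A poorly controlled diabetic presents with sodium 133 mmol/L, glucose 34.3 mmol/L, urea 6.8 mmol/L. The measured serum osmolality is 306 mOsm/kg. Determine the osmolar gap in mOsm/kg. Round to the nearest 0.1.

-1.1 mOsm/kg

Calculated osmolality = 2·Na + glucose + urea
= 2·133 + 34.3 + 6.8
= 266 + 34.30 + 6.80
= 307.1 mOsm/kg ≈ 307.1 mOsm/kg
Osmolar gap = measured − calculated = 306 − 307.1 = -1.1 mOsm/kg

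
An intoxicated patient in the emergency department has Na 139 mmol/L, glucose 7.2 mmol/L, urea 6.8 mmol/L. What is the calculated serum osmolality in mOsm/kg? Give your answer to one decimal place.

292.0 mOsm/kg

Calculated osmolality = 2·Na + glucose + urea
= 2·139 + 7.2 + 6.8
= 278 + 7.20 + 6.80
= 292 mOsm/kg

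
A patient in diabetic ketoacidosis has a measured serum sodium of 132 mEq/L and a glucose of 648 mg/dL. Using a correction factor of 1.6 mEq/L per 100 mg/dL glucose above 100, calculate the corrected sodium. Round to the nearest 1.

Corrected Na = measured Na + 1.6 · (glucose − 100)/100
= 132 + 1.6 · (648 − 100)/100
= 132 + 8.8
= 140.8 mEq/L

141 mEq/L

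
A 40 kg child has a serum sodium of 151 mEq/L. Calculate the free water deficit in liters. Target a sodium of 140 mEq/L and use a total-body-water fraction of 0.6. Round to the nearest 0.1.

TBW = 0.6 · 40 = 24 L
Free water deficit = TBW · (Na/140 − 1)
= 24 · (151/140 − 1)
= 24 · 0.0786
= 1.89 L

1.9 L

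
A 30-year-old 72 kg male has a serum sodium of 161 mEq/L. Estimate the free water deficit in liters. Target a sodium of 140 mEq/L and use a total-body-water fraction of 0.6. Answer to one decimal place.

6.5 L

TBW = 0.6 · 72 = 43.2 L
Free water deficit = TBW · (Na/140 − 1)
= 43.2 · (161/140 − 1)
= 43.2 · 0.15
= 6.48 L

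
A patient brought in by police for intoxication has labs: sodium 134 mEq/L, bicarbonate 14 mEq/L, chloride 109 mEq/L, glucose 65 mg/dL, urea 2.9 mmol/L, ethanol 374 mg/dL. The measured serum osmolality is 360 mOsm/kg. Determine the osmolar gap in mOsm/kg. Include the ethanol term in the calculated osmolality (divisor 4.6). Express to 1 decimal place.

4.2 mOsm/kg

Calculated osmolality = 2·Na + glucose/18 + urea + ethanol/4.6
= 2·134 + 65/18 + 2.9 + 374/4.6
= 268 + 3.61 + 2.90 + 81.30
= 355.81 mOsm/kg ≈ 355.8 mOsm/kg
Osmolar gap = measured − calculated = 360 − 355.8 = 4.2 mOsm/kg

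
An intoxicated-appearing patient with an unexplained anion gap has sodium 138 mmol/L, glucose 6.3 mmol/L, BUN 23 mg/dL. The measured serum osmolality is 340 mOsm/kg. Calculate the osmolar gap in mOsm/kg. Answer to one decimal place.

Calculated osmolality = 2·Na + glucose + BUN/2.8
= 2·138 + 6.3 + 23/2.8
= 276 + 6.30 + 8.21
= 290.51 mOsm/kg ≈ 290.5 mOsm/kg
Osmolar gap = measured − calculated = 340 − 290.5 = 49.5 mOsm/kg

49.5 mOsm/kg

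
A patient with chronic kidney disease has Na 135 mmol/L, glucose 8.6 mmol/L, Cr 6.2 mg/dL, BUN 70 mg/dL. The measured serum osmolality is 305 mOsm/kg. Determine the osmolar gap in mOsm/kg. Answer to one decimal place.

1.4 mOsm/kg

Calculated osmolality = 2·Na + glucose + BUN/2.8
= 2·135 + 8.6 + 70/2.8
= 270 + 8.60 + 25
= 303.6 mOsm/kg ≈ 303.6 mOsm/kg
Osmolar gap = measured − calculated = 305 − 303.6 = 1.4 mOsm/kg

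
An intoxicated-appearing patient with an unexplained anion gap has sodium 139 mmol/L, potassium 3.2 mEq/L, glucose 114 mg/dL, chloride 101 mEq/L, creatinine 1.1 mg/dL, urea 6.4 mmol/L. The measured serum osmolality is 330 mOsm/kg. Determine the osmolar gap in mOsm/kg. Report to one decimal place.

Calculated osmolality = 2·Na + glucose/18 + urea
= 2·139 + 114/18 + 6.4
= 278 + 6.33 + 6.40
= 290.73 mOsm/kg ≈ 290.7 mOsm/kg
Osmolar gap = measured − calculated = 330 − 290.7 = 39.3 mOsm/kg

39.3 mOsm/kg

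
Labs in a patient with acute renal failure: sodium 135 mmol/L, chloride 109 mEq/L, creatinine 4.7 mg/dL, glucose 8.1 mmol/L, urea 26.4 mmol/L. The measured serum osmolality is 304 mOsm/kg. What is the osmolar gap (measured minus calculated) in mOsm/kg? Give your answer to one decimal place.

-0.5 mOsm/kg

Calculated osmolality = 2·Na + glucose + urea
= 2·135 + 8.1 + 26.4
= 270 + 8.10 + 26.40
= 304.5 mOsm/kg ≈ 304.5 mOsm/kg
Osmolar gap = measured − calculated = 304 − 304.5 = -0.5 mOsm/kg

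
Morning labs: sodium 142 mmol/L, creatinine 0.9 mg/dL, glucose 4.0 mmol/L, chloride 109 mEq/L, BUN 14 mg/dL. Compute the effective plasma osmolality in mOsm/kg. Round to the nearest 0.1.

Effective osmolality excludes urea (freely permeant across cell membranes):
2·Na + glucose
= 2·142 + 4
= 284 + 4
= 288 mOsm/kg

288.0 mOsm/kg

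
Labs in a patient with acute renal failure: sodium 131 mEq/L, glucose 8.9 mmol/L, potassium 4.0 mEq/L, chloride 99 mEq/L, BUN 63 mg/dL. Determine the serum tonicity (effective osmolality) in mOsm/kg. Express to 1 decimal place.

270.9 mOsm/kg

Effective osmolality excludes urea (freely permeant across cell membranes):
2·Na + glucose
= 2·131 + 8.9
= 262 + 8.9
= 270.9 mOsm/kg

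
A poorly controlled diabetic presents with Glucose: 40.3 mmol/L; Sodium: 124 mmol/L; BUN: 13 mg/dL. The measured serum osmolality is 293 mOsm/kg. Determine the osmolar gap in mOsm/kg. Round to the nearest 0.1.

0.1 mOsm/kg

Calculated osmolality = 2·Na + glucose + BUN/2.8
= 2·124 + 40.3 + 13/2.8
= 248 + 40.30 + 4.64
= 292.94 mOsm/kg ≈ 292.9 mOsm/kg
Osmolar gap = measured − calculated = 293 − 292.9 = 0.1 mOsm/kg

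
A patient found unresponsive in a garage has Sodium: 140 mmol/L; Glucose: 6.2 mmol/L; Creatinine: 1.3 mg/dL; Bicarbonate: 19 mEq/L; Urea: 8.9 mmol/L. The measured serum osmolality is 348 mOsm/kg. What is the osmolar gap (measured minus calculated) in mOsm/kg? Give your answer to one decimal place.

Calculated osmolality = 2·Na + glucose + urea
= 2·140 + 6.2 + 8.9
= 280 + 6.20 + 8.90
= 295.1 mOsm/kg ≈ 295.1 mOsm/kg
Osmolar gap = measured − calculated = 348 − 295.1 = 52.9 mOsm/kg

52.9 mOsm/kg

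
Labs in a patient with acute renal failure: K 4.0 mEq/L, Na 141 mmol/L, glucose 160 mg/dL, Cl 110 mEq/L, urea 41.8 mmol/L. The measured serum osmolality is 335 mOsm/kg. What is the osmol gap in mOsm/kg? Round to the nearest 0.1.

2.3 mOsm/kg

Calculated osmolality = 2·Na + glucose/18 + urea
= 2·141 + 160/18 + 41.8
= 282 + 8.89 + 41.80
= 332.69 mOsm/kg ≈ 332.7 mOsm/kg
Osmolar gap = measured − calculated = 335 − 332.7 = 2.3 mOsm/kg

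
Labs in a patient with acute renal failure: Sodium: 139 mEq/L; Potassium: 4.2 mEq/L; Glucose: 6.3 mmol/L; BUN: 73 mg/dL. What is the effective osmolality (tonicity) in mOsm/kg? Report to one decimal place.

284.3 mOsm/kg

Effective osmolality excludes urea (freely permeant across cell membranes):
2·Na + glucose
= 2·139 + 6.3
= 278 + 6.3
= 284.3 mOsm/kg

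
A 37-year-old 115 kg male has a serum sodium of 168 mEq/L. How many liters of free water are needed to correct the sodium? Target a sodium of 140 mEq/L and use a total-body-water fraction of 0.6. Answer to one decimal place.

13.8 L

TBW = 0.6 · 115 = 69 L
Free water deficit = TBW · (Na/140 − 1)
= 69 · (168/140 − 1)
= 69 · 0.2
= 13.8 L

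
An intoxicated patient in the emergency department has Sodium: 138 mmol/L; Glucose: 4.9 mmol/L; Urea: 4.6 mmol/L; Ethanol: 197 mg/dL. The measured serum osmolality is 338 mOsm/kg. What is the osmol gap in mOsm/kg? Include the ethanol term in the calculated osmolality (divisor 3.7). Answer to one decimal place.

Calculated osmolality = 2·Na + glucose + urea + ethanol/3.7
= 2·138 + 4.9 + 4.6 + 197/3.7
= 276 + 4.90 + 4.60 + 53.24
= 338.74 mOsm/kg ≈ 338.7 mOsm/kg
Osmolar gap = measured − calculated = 338 − 338.7 = -0.7 mOsm/kg

-0.7 mOsm/kg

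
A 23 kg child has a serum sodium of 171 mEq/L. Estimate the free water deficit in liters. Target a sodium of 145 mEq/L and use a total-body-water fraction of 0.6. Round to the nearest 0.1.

TBW = 0.6 · 23 = 13.8 L
Free water deficit = TBW · (Na/145 − 1)
= 13.8 · (171/145 − 1)
= 13.8 · 0.1793
= 2.47 L

2.5 L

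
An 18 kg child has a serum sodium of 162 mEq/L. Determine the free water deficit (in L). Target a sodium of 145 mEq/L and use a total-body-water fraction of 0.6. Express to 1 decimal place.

TBW = 0.6 · 18 = 10.8 L
Free water deficit = TBW · (Na/145 − 1)
= 10.8 · (162/145 − 1)
= 10.8 · 0.1172
= 1.27 L

1.3 L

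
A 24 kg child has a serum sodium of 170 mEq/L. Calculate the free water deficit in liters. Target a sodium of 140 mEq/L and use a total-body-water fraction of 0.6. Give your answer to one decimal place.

TBW = 0.6 · 24 = 14.4 L
Free water deficit = TBW · (Na/140 − 1)
= 14.4 · (170/140 − 1)
= 14.4 · 0.2143
= 3.09 L

3.1 L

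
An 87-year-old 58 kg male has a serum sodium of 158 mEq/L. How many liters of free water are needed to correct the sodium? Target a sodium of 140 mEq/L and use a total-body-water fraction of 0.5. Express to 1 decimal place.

3.7 L

TBW = 0.5 · 58 = 29 L
Free water deficit = TBW · (Na/140 − 1)
= 29 · (158/140 − 1)
= 29 · 0.1286
= 3.73 L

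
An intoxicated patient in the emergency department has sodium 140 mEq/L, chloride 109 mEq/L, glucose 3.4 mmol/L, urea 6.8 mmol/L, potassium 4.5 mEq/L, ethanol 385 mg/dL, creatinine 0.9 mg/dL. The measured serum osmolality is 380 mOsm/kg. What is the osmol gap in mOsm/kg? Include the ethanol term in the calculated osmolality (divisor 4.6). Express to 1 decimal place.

Calculated osmolality = 2·Na + glucose + urea + ethanol/4.6
= 2·140 + 3.4 + 6.8 + 385/4.6
= 280 + 3.40 + 6.80 + 83.70
= 373.9 mOsm/kg ≈ 373.9 mOsm/kg
Osmolar gap = measured − calculated = 380 − 373.9 = 6.1 mOsm/kg

6.1 mOsm/kg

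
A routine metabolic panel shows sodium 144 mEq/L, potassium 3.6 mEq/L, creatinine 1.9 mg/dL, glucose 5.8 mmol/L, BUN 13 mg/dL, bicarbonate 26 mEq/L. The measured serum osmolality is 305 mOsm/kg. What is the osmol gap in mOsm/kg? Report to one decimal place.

6.6 mOsm/kg

Calculated osmolality = 2·Na + glucose + BUN/2.8
= 2·144 + 5.8 + 13/2.8
= 288 + 5.80 + 4.64
= 298.44 mOsm/kg ≈ 298.4 mOsm/kg
Osmolar gap = measured − calculated = 305 − 298.4 = 6.6 mOsm/kg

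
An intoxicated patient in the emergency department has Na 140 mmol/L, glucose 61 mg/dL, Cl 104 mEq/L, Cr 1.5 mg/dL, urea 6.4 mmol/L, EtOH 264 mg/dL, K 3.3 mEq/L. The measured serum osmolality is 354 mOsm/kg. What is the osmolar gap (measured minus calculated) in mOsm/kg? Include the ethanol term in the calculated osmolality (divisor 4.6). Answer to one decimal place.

6.8 mOsm/kg

Calculated osmolality = 2·Na + glucose/18 + urea + ethanol/4.6
= 2·140 + 61/18 + 6.4 + 264/4.6
= 280 + 3.39 + 6.40 + 57.39
= 347.18 mOsm/kg ≈ 347.2 mOsm/kg
Osmolar gap = measured − calculated = 354 − 347.2 = 6.8 mOsm/kg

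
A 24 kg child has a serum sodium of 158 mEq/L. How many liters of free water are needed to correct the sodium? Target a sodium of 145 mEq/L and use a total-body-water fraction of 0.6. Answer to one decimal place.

TBW = 0.6 · 24 = 14.4 L
Free water deficit = TBW · (Na/145 − 1)
= 14.4 · (158/145 − 1)
= 14.4 · 0.0897
= 1.29 L

1.3 L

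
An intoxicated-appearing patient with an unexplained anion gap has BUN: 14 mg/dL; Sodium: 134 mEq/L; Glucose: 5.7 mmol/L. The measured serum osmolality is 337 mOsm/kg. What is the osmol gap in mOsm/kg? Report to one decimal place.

58.3 mOsm/kg

Calculated osmolality = 2·Na + glucose + BUN/2.8
= 2·134 + 5.7 + 14/2.8
= 268 + 5.70 + 5
= 278.7 mOsm/kg ≈ 278.7 mOsm/kg
Osmolar gap = measured − calculated = 337 − 278.7 = 58.3 mOsm/kg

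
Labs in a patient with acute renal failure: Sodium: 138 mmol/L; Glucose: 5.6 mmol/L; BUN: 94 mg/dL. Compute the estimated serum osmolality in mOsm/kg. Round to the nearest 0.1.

315.2 mOsm/kg

Calculated osmolality = 2·Na + glucose + BUN/2.8
= 2·138 + 5.6 + 94/2.8
= 276 + 5.60 + 33.57
= 315.17 mOsm/kg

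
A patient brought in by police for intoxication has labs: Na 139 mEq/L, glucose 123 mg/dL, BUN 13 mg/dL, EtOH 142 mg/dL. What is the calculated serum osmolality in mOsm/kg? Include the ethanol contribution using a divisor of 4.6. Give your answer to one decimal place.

Calculated osmolality = 2·Na + glucose/18 + BUN/2.8 + ethanol/4.6
= 2·139 + 123/18 + 13/2.8 + 142/4.6
= 278 + 6.83 + 4.64 + 30.87
= 320.34 mOsm/kg

320.3 mOsm/kg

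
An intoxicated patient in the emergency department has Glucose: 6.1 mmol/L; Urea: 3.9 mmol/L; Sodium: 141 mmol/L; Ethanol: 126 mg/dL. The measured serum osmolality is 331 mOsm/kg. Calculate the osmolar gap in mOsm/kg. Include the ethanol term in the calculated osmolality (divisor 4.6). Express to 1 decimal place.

Calculated osmolality = 2·Na + glucose + urea + ethanol/4.6
= 2·141 + 6.1 + 3.9 + 126/4.6
= 282 + 6.10 + 3.90 + 27.39
= 319.39 mOsm/kg ≈ 319.4 mOsm/kg
Osmolar gap = measured − calculated = 331 − 319.4 = 11.6 mOsm/kg

11.6 mOsm/kg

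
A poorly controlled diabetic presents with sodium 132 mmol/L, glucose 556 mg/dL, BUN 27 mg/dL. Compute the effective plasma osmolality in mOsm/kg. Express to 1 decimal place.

294.9 mOsm/kg

Effective osmolality excludes urea (freely permeant across cell membranes):
2·Na + glucose/18
= 2·132 + 556/18
= 264 + 30.89
= 294.89 mOsm/kg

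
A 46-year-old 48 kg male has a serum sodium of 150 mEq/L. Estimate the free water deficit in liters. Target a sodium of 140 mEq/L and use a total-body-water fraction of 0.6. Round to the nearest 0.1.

2.1 L

TBW = 0.6 · 48 = 28.8 L
Free water deficit = TBW · (Na/140 − 1)
= 28.8 · (150/140 − 1)
= 28.8 · 0.0714
= 2.06 L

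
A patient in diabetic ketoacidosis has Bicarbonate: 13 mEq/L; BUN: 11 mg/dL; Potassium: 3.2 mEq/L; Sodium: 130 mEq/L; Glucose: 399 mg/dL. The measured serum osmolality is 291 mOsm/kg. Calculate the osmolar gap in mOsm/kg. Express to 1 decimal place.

Calculated osmolality = 2·Na + glucose/18 + BUN/2.8
= 2·130 + 399/18 + 11/2.8
= 260 + 22.17 + 3.93
= 286.1 mOsm/kg ≈ 286.1 mOsm/kg
Osmolar gap = measured − calculated = 291 − 286.1 = 4.9 mOsm/kg

4.9 mOsm/kg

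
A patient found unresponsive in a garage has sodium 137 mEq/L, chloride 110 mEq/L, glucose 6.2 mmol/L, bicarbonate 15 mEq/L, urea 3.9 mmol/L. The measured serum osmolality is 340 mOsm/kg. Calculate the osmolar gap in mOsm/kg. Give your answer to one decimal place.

Calculated osmolality = 2·Na + glucose + urea
= 2·137 + 6.2 + 3.9
= 274 + 6.20 + 3.90
= 284.1 mOsm/kg ≈ 284.1 mOsm/kg
Osmolar gap = measured − calculated = 340 − 284.1 = 55.9 mOsm/kg

55.9 mOsm/kg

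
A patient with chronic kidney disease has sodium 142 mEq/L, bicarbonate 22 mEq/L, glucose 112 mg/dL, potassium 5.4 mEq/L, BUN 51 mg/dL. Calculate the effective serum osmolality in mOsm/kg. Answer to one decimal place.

290.2 mOsm/kg

Effective osmolality excludes urea (freely permeant across cell membranes):
2·Na + glucose/18
= 2·142 + 112/18
= 284 + 6.22
= 290.22 mOsm/kg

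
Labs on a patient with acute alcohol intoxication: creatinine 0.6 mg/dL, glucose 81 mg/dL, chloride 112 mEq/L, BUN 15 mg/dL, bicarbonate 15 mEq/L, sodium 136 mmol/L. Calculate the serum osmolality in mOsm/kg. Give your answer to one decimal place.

Calculated osmolality = 2·Na + glucose/18 + BUN/2.8
= 2·136 + 81/18 + 15/2.8
= 272 + 4.50 + 5.36
= 281.86 mOsm/kg

281.9 mOsm/kg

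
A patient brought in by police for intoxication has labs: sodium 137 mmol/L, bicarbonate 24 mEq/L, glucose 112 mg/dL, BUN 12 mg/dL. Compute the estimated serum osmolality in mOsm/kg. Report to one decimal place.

284.5 mOsm/kg

Calculated osmolality = 2·Na + glucose/18 + BUN/2.8
= 2·137 + 112/18 + 12/2.8
= 274 + 6.22 + 4.29
= 284.51 mOsm/kg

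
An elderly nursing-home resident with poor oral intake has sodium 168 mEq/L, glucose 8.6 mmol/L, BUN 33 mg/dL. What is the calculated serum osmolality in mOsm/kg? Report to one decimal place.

Calculated osmolality = 2·Na + glucose + BUN/2.8
= 2·168 + 8.6 + 33/2.8
= 336 + 8.60 + 11.79
= 356.39 mOsm/kg

356.4 mOsm/kg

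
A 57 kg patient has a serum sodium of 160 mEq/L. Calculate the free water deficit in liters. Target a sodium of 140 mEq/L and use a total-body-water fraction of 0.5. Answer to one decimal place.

TBW = 0.5 · 57 = 28.5 L
Free water deficit = TBW · (Na/140 − 1)
= 28.5 · (160/140 − 1)
= 28.5 · 0.1429
= 4.07 L

4.1 L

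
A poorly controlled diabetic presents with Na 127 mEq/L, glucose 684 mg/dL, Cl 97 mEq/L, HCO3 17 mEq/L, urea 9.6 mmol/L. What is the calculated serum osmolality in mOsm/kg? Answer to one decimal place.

Calculated osmolality = 2·Na + glucose/18 + urea
= 2·127 + 684/18 + 9.6
= 254 + 38 + 9.60
= 301.6 mOsm/kg

301.6 mOsm/kg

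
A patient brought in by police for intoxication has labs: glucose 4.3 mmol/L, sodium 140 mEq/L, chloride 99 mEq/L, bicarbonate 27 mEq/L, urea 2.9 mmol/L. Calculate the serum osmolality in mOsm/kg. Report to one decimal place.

287.2 mOsm/kg

Calculated osmolality = 2·Na + glucose + urea
= 2·140 + 4.3 + 2.9
= 280 + 4.30 + 2.90
= 287.2 mOsm/kg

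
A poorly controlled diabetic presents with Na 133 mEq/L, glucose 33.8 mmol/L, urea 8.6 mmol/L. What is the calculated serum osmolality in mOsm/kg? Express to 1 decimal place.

308.4 mOsm/kg

Calculated osmolality = 2·Na + glucose + urea
= 2·133 + 33.8 + 8.6
= 266 + 33.80 + 8.60
= 308.4 mOsm/kg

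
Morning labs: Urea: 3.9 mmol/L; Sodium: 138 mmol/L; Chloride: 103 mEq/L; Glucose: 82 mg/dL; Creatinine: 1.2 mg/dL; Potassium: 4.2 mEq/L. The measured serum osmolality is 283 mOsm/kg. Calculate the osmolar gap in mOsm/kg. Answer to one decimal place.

Calculated osmolality = 2·Na + glucose/18 + urea
= 2·138 + 82/18 + 3.9
= 276 + 4.56 + 3.90
= 284.46 mOsm/kg ≈ 284.5 mOsm/kg
Osmolar gap = measured − calculated = 283 − 284.5 = -1.5 mOsm/kg

-1.5 mOsm/kg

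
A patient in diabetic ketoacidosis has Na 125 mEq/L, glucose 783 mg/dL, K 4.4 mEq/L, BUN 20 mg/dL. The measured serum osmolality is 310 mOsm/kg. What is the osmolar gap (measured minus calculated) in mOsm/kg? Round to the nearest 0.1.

9.4 mOsm/kg

Calculated osmolality = 2·Na + glucose/18 + BUN/2.8
= 2·125 + 783/18 + 20/2.8
= 250 + 43.50 + 7.14
= 300.64 mOsm/kg ≈ 300.6 mOsm/kg
Osmolar gap = measured − calculated = 310 − 300.6 = 9.4 mOsm/kg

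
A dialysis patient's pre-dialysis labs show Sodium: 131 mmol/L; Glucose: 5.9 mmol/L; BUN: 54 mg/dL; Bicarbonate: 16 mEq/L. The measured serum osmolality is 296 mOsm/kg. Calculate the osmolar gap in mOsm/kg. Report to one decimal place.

8.8 mOsm/kg

Calculated osmolality = 2·Na + glucose + BUN/2.8
= 2·131 + 5.9 + 54/2.8
= 262 + 5.90 + 19.29
= 287.19 mOsm/kg ≈ 287.2 mOsm/kg
Osmolar gap = measured − calculated = 296 − 287.2 = 8.8 mOsm/kg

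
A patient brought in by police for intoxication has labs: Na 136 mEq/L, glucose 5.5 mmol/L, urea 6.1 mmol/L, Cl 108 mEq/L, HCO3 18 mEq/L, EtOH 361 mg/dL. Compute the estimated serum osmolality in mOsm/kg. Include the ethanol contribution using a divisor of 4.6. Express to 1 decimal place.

Calculated osmolality = 2·Na + glucose + urea + ethanol/4.6
= 2·136 + 5.5 + 6.1 + 361/4.6
= 272 + 5.50 + 6.10 + 78.48
= 362.08 mOsm/kg

362.1 mOsm/kg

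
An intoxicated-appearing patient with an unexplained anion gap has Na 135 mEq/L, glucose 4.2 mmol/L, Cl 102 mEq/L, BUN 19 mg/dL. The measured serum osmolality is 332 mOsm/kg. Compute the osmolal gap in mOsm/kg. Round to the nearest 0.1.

51.0 mOsm/kg

Calculated osmolality = 2·Na + glucose + BUN/2.8
= 2·135 + 4.2 + 19/2.8
= 270 + 4.20 + 6.79
= 280.99 mOsm/kg ≈ 281.0 mOsm/kg
Osmolar gap = measured − calculated = 332 − 281.0 = 51.0 mOsm/kg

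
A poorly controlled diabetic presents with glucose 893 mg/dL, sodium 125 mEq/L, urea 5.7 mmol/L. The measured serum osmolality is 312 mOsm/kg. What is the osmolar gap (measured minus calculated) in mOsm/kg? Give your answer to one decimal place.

6.7 mOsm/kg

Calculated osmolality = 2·Na + glucose/18 + urea
= 2·125 + 893/18 + 5.7
= 250 + 49.61 + 5.70
= 305.31 mOsm/kg ≈ 305.3 mOsm/kg
Osmolar gap = measured − calculated = 312 − 305.3 = 6.7 mOsm/kg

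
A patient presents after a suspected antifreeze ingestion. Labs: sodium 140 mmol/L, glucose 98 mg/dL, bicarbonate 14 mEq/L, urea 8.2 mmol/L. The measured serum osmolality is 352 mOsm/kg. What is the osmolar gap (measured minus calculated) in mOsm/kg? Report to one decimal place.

58.4 mOsm/kg

Calculated osmolality = 2·Na + glucose/18 + urea
= 2·140 + 98/18 + 8.2
= 280 + 5.44 + 8.20
= 293.64 mOsm/kg ≈ 293.6 mOsm/kg
Osmolar gap = measured − calculated = 352 − 293.6 = 58.4 mOsm/kg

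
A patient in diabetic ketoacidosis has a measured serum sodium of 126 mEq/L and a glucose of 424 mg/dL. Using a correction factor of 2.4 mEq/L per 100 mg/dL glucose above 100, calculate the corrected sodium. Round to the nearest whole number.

Corrected Na = measured Na + 2.4 · (glucose − 100)/100
= 126 + 2.4 · (424 − 100)/100
= 126 + 7.8
= 133.8 mEq/L

134 mEq/L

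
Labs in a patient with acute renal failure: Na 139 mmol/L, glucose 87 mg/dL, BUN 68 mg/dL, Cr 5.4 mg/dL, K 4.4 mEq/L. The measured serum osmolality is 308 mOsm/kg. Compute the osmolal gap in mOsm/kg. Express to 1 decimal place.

Calculated osmolality = 2·Na + glucose/18 + BUN/2.8
= 2·139 + 87/18 + 68/2.8
= 278 + 4.83 + 24.29
= 307.12 mOsm/kg ≈ 307.1 mOsm/kg
Osmolar gap = measured − calculated = 308 − 307.1 = 0.9 mOsm/kg

0.9 mOsm/kg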